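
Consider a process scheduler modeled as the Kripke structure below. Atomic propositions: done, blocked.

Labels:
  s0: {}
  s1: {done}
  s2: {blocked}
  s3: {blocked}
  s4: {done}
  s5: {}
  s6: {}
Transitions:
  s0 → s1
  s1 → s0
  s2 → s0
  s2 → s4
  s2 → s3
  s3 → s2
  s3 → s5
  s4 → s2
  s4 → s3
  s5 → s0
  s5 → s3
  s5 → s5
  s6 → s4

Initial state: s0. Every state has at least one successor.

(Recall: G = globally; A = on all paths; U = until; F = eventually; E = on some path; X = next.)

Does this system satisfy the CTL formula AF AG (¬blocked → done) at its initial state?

Violated

States satisfying AG (¬blocked → done): ∅.
States satisfying AF AG (¬blocked → done): ∅.
There is a path from s0 along which AG (¬blocked → done) never holds.
s0 ∉ Sat(AF AG (¬blocked → done)).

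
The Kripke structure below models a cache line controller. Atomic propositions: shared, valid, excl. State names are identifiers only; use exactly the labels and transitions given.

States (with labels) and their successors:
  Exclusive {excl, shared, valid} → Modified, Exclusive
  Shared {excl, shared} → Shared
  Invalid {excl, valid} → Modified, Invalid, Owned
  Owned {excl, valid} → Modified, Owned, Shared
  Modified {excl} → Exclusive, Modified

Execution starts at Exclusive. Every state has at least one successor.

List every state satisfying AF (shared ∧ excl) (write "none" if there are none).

States satisfying shared ∧ excl: {Exclusive, Shared}.
States satisfying AF (shared ∧ excl): {Exclusive, Shared}.

{Exclusive, Shared}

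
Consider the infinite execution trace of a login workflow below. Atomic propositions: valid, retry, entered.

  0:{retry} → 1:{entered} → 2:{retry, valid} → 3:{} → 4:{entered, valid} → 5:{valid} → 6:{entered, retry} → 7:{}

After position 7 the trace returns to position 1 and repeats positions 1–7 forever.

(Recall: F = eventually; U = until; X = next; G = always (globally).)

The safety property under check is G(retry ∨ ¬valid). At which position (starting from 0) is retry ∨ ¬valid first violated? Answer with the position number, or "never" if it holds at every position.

Check retry ∨ ¬valid at each position in order: 0 ✓, 1 ✓, 2 ✓, 3 ✓.
At position 4 the labels are {entered, valid}, so retry ∨ ¬valid is false there. This is the first violation.

4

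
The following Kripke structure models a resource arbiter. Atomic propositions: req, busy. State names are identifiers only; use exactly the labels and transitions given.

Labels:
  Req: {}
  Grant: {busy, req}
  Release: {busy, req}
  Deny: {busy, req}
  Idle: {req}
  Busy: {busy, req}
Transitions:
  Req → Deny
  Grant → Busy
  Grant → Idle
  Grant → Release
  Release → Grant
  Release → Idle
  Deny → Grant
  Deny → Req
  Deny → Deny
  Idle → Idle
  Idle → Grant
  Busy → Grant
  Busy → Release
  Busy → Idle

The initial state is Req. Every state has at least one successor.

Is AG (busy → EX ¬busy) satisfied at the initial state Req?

Holds

States satisfying busy → EX ¬busy: {Req, Grant, Release, Deny, Idle, Busy}.
States satisfying AG (busy → EX ¬busy): {Req, Grant, Release, Deny, Idle, Busy}.
Every state reachable from Req satisfies busy → EX ¬busy.
Req ∈ Sat(AG (busy → EX ¬busy)).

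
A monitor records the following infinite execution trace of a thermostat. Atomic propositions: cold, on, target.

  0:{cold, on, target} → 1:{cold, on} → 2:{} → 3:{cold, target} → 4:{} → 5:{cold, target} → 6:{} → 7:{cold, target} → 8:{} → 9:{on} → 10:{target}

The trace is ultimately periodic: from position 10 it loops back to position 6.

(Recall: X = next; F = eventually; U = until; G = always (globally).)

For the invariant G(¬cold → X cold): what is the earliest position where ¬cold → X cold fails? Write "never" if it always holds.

8

Check ¬cold → X cold at each position in order: 0 ✓, 1 ✓, 2 ✓, 3 ✓, 4 ✓, 5 ✓, 6 ✓, 7 ✓.
At position 8 the labels are {} and the next position 9 has {on}, so ¬cold → X cold is false there. This is the first violation.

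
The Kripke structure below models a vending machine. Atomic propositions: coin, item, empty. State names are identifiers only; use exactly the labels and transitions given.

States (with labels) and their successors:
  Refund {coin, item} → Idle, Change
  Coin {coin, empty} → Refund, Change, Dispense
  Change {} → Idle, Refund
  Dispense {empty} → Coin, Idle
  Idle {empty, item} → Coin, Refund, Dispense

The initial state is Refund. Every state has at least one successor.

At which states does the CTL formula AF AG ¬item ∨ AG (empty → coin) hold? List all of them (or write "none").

none

States satisfying AG ¬item: ∅.
States satisfying AF AG ¬item: ∅.
States satisfying empty → coin: {Refund, Coin, Change}.
States satisfying AG (empty → coin): ∅.
States satisfying AF AG ¬item ∨ AG (empty → coin): ∅.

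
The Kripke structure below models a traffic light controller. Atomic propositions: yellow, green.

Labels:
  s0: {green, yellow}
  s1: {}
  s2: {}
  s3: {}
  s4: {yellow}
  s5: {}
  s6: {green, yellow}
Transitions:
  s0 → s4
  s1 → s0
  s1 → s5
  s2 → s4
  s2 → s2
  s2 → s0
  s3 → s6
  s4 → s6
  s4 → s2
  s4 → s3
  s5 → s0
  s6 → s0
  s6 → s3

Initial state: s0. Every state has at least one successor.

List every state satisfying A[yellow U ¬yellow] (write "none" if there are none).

States satisfying yellow: {s0, s4, s6}.
States satisfying ¬yellow: {s1, s2, s3, s5}.
States satisfying A[yellow U ¬yellow]: {s1, s2, s3, s5}.

{s1, s2, s3, s5}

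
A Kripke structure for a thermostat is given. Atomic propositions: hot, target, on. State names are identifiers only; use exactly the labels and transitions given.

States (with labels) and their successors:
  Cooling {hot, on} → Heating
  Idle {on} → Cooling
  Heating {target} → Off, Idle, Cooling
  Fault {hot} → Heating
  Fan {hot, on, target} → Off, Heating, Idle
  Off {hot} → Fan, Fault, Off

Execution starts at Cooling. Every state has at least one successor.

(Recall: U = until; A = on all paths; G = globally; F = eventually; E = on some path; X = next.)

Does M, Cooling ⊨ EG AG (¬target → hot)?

No

States satisfying AG (¬target → hot): ∅.
States satisfying EG AG (¬target → hot): ∅.
No suitable path/successor from Cooling witnesses the formula.
Cooling ∉ Sat(EG AG (¬target → hot)).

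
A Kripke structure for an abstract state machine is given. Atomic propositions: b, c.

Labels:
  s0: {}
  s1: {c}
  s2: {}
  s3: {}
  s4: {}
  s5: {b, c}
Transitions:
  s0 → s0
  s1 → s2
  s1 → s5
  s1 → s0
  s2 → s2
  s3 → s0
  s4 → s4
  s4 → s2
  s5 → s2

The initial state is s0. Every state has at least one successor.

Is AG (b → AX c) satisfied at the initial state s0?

Satisfied

States satisfying b → AX c: {s0, s1, s2, s3, s4}.
States satisfying AG (b → AX c): {s0, s2, s3, s4}.
Every state reachable from s0 satisfies b → AX c.
s0 ∈ Sat(AG (b → AX c)).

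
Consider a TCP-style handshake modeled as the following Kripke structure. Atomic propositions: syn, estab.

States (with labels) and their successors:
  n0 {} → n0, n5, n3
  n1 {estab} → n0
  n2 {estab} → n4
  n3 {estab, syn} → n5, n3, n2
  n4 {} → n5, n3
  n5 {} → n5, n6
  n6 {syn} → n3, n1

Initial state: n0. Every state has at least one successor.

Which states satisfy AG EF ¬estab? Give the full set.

States satisfying EF ¬estab: {n0, n1, n2, n3, n4, n5, n6}.
States satisfying AG EF ¬estab: {n0, n1, n2, n3, n4, n5, n6}.

{n0, n1, n2, n3, n4, n5, n6}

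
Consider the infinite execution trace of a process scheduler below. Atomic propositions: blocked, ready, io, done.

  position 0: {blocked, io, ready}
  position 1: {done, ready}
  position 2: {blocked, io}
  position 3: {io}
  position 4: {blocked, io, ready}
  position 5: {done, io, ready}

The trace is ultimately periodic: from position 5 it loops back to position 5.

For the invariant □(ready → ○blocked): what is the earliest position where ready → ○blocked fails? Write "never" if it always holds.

0

At position 0 the labels are {blocked, io, ready} and the next position 1 has {done, ready}, so ready → ○blocked is false there. This is the first violation.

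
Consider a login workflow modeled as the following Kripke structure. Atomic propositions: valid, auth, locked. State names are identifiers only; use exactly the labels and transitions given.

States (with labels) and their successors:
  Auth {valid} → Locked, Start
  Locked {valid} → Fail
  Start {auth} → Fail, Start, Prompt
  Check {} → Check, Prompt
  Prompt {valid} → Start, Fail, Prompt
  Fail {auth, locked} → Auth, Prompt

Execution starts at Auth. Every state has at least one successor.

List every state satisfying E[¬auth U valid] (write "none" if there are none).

{Auth, Locked, Check, Prompt}

States satisfying ¬auth: {Auth, Locked, Check, Prompt}.
States satisfying valid: {Auth, Locked, Prompt}.
States satisfying E[¬auth U valid]: {Auth, Locked, Check, Prompt}.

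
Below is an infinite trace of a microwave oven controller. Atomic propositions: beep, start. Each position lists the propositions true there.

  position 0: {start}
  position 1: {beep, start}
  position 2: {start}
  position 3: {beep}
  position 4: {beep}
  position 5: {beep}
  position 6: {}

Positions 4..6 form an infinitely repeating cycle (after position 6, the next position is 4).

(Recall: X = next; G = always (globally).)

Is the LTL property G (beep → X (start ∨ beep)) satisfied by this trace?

beep → X (start ∨ beep) must hold at every position from 0 onward. It fails at position 5, so G (beep → X (start ∨ beep)) is false.
Positions where beep holds: 1, 3, 4, 5.
Check X (start ∨ beep) at each: 1→ok, 3→ok, 4→ok, 5→fails.

No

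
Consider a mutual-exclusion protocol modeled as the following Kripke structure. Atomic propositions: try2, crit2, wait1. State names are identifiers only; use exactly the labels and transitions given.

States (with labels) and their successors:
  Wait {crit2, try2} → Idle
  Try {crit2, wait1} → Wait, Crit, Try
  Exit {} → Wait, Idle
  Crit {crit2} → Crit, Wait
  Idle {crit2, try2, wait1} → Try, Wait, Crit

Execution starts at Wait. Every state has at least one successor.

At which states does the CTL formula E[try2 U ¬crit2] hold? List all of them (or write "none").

{Exit}

States satisfying try2: {Wait, Idle}.
States satisfying ¬crit2: {Exit}.
States satisfying E[try2 U ¬crit2]: {Exit}.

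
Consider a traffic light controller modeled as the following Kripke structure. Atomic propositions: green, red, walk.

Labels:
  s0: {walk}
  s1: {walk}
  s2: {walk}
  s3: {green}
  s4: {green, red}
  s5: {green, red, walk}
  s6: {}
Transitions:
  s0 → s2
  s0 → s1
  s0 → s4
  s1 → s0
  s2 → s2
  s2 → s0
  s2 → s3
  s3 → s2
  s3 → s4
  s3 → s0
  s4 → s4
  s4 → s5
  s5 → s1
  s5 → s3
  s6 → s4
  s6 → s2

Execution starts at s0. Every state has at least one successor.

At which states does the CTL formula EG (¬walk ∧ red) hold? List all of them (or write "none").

States satisfying ¬walk ∧ red: {s4}.
States satisfying EG (¬walk ∧ red): {s4}.

{s4}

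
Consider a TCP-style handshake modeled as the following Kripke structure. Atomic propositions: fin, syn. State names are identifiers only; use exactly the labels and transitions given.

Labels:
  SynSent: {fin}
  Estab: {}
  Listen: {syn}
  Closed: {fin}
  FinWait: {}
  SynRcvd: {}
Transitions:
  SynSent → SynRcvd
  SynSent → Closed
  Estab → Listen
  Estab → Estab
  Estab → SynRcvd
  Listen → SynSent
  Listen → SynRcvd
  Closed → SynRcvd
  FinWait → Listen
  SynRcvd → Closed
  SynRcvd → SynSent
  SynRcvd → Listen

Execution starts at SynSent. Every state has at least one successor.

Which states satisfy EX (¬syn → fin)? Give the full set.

{SynSent, Estab, Listen, FinWait, SynRcvd}

States satisfying ¬syn → fin: {SynSent, Listen, Closed}.
States satisfying EX (¬syn → fin): {SynSent, Estab, Listen, FinWait, SynRcvd}.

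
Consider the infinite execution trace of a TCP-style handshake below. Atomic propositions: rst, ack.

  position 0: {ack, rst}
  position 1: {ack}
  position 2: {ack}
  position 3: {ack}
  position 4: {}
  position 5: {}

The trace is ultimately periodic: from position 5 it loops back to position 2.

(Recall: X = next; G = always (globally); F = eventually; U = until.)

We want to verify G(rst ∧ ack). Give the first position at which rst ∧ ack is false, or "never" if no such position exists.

Check rst ∧ ack at each position in order: 0 ✓.
At position 1 the labels are {ack}, so rst ∧ ack is false there. This is the first violation.

1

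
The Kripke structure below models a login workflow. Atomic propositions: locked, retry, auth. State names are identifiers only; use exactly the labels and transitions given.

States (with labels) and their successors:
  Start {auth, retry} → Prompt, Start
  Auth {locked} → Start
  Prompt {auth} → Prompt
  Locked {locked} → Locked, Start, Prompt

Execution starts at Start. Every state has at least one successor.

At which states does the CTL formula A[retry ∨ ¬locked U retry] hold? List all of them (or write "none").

{Start}

States satisfying retry ∨ ¬locked: {Start, Prompt}.
States satisfying retry: {Start}.
States satisfying A[retry ∨ ¬locked U retry]: {Start}.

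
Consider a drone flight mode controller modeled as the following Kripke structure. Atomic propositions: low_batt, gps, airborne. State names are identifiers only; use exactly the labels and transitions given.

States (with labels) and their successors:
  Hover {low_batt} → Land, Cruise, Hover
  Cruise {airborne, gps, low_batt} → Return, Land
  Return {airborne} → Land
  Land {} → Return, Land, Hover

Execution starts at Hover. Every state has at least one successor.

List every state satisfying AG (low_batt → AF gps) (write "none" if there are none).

none

States satisfying low_batt → AF gps: {Cruise, Return, Land}.
States satisfying AG (low_batt → AF gps): ∅.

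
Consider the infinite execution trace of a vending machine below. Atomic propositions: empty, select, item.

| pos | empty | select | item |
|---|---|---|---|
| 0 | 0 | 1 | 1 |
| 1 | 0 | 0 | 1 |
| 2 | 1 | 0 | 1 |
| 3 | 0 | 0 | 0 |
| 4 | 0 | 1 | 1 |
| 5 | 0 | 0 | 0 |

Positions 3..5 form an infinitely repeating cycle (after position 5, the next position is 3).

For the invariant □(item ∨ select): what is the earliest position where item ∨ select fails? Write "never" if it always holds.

3

Check item ∨ select at each position in order: 0 ✓, 1 ✓, 2 ✓.
At position 3 the labels are {}, so item ∨ select is false there. This is the first violation.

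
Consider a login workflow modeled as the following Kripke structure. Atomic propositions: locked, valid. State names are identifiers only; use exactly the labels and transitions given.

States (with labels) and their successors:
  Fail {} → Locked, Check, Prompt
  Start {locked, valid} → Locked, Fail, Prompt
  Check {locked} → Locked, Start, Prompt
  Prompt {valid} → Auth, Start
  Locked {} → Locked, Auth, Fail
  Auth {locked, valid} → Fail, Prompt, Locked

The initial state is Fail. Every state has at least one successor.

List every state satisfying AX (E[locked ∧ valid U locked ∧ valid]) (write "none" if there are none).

{Prompt}

States satisfying E[locked ∧ valid U locked ∧ valid]: {Start, Auth}.
States satisfying AX (E[locked ∧ valid U locked ∧ valid]): {Prompt}.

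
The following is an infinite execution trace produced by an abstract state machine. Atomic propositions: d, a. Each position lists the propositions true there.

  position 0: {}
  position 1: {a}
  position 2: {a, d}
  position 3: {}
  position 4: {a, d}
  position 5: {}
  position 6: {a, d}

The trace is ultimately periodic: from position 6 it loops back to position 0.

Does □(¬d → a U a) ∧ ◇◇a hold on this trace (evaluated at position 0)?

¬d → a U a must hold at every position from 0 onward. It fails at position 0, so □(¬d → a U a) is false.
Positions where ¬d holds: 0, 1, 3, 5.
Check a U a at each: 0→fails, 1→ok, 3→fails, 5→fails.
◇a holds at position 0, which is reachable from 0, so ◇◇a holds.
At position 0: □(¬d → a U a) is false; ◇◇a is true; so □(¬d → a U a) ∧ ◇◇a is false.

Violated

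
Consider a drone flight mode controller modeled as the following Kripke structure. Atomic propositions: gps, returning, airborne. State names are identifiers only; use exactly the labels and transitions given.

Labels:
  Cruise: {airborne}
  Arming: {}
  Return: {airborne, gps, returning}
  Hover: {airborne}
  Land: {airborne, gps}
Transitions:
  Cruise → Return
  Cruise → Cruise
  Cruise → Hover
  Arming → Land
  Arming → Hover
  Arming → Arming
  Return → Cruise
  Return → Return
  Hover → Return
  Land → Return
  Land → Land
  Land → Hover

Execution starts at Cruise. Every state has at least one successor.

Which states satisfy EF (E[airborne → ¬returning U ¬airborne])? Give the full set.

{Arming}

States satisfying E[airborne → ¬returning U ¬airborne]: {Arming}.
States satisfying EF (E[airborne → ¬returning U ¬airborne]): {Arming}.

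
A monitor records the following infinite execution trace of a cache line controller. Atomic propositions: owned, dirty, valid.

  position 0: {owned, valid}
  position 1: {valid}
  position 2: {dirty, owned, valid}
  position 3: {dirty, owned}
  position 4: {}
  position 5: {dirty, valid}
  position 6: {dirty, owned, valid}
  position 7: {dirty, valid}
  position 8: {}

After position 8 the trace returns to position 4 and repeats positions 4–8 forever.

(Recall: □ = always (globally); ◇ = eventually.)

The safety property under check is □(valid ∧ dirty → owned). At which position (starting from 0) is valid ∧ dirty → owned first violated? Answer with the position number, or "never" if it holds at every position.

5

Check valid ∧ dirty → owned at each position in order: 0 ✓, 1 ✓, 2 ✓, 3 ✓, 4 ✓.
At position 5 the labels are {dirty, valid}, so valid ∧ dirty → owned is false there. This is the first violation.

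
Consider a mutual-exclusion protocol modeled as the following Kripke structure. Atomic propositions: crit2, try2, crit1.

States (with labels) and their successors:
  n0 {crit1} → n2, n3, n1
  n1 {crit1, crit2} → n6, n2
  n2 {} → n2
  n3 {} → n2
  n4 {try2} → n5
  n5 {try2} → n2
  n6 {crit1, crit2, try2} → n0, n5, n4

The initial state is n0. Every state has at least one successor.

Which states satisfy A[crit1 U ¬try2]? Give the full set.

{n0, n1, n2, n3}

States satisfying crit1: {n0, n1, n6}.
States satisfying ¬try2: {n0, n1, n2, n3}.
States satisfying A[crit1 U ¬try2]: {n0, n1, n2, n3}.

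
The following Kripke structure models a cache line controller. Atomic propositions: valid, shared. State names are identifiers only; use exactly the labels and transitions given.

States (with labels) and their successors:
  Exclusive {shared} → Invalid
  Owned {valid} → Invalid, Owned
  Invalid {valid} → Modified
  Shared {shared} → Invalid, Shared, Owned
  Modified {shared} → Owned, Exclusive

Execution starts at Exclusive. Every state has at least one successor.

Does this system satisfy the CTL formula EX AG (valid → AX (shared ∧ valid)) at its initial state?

States satisfying AG (valid → AX (shared ∧ valid)): ∅.
States satisfying EX AG (valid → AX (shared ∧ valid)): ∅.
No suitable path/successor from Exclusive witnesses the formula.
Exclusive ∉ Sat(EX AG (valid → AX (shared ∧ valid))).

Does not hold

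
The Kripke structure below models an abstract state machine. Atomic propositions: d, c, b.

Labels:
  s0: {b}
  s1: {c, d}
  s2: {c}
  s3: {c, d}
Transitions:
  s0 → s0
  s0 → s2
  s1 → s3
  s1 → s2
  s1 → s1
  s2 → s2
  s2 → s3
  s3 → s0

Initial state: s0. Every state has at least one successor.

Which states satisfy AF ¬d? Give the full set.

States satisfying ¬d: {s0, s2}.
States satisfying AF ¬d: {s0, s2, s3}.

{s0, s2, s3}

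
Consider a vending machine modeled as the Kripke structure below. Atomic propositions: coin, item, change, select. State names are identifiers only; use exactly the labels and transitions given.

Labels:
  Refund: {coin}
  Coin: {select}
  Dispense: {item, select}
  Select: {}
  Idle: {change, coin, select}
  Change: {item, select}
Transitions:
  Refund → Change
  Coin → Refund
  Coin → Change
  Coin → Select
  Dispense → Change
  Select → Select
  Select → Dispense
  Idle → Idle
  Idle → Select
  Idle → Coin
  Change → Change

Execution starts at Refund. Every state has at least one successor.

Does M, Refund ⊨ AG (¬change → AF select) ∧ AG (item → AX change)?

States satisfying ¬change → AF select: {Refund, Coin, Dispense, Idle, Change}.
States satisfying AG (¬change → AF select): {Refund, Dispense, Change}.
States satisfying item → AX change: {Refund, Coin, Select, Idle}.
States satisfying AG (item → AX change): ∅.
States satisfying AG (¬change → AF select) ∧ AG (item → AX change): ∅.
Refund ∉ Sat(AG (¬change → AF select) ∧ AG (item → AX change)).

No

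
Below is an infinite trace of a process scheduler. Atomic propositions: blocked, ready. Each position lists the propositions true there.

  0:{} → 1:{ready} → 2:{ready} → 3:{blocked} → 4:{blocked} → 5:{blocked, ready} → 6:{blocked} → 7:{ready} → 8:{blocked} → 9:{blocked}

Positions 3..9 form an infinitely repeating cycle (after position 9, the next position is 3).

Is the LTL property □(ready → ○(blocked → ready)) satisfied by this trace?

ready → ○(blocked → ready) must hold at every position from 0 onward. It fails at position 2, so □(ready → ○(blocked → ready)) is false.
Positions where ready holds: 1, 2, 5, 7.
Check ○(blocked → ready) at each: 1→ok, 2→fails, 5→fails, 7→fails.

Does not hold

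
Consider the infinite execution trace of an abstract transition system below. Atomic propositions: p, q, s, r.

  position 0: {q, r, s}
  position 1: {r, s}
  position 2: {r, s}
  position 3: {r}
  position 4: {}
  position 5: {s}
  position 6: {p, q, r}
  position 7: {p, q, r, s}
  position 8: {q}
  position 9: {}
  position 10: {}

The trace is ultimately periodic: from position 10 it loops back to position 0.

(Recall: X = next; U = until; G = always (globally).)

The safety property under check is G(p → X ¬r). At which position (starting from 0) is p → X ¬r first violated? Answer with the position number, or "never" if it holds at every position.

Check p → X ¬r at each position in order: 0 ✓, 1 ✓, 2 ✓, 3 ✓, 4 ✓, 5 ✓.
At position 6 the labels are {p, q, r} and the next position 7 has {p, q, r, s}, so p → X ¬r is false there. This is the first violation.

6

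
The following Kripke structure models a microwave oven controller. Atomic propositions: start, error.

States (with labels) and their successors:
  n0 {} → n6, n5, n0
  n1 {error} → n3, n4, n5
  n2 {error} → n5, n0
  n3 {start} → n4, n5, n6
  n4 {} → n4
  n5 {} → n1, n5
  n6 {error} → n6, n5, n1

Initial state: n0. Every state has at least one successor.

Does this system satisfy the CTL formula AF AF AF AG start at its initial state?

No

States satisfying AF AF AG start: ∅.
States satisfying AF AF AF AG start: ∅.
There is a path from n0 along which AF AF AG start never holds.
n0 ∉ Sat(AF AF AF AG start).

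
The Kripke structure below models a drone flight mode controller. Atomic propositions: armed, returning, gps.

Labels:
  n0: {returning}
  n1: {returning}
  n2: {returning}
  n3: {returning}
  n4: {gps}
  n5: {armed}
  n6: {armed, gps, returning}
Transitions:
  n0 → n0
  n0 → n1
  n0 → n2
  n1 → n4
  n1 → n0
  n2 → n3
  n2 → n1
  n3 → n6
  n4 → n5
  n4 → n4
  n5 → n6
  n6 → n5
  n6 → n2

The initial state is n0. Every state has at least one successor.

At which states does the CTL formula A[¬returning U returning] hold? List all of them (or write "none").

States satisfying ¬returning: {n4, n5}.
States satisfying returning: {n0, n1, n2, n3, n6}.
States satisfying A[¬returning U returning]: {n0, n1, n2, n3, n5, n6}.

{n0, n1, n2, n3, n5, n6}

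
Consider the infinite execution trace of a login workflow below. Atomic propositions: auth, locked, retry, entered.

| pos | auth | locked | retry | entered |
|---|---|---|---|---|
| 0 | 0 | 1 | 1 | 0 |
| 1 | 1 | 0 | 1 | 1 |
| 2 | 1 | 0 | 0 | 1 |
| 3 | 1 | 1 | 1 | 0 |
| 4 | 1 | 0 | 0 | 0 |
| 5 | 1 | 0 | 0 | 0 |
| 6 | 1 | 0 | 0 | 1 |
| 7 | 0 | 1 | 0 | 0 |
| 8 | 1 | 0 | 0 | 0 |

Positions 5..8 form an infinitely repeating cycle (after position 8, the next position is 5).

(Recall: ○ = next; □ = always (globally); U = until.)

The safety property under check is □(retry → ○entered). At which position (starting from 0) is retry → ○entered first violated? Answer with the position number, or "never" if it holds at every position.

Check retry → ○entered at each position in order: 0 ✓, 1 ✓, 2 ✓.
At position 3 the labels are {auth, locked, retry} and the next position 4 has {auth}, so retry → ○entered is false there. This is the first violation.

3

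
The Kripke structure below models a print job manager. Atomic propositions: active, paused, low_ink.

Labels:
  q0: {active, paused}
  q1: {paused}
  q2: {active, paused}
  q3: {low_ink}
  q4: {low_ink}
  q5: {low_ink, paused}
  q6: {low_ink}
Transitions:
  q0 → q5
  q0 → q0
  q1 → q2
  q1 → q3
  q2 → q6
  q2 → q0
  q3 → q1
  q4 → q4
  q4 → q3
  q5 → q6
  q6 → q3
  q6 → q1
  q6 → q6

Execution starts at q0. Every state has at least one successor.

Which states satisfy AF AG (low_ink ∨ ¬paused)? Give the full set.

States satisfying AG (low_ink ∨ ¬paused): ∅.
States satisfying AF AG (low_ink ∨ ¬paused): ∅.

none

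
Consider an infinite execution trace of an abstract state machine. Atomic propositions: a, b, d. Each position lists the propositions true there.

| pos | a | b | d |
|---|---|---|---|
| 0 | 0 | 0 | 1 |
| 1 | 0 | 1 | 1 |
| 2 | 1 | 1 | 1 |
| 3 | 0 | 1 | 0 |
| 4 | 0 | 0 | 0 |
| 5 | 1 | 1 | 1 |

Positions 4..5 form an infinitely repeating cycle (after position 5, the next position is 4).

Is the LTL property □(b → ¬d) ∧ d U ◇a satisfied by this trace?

Violated

b → ¬d must hold at every position from 0 onward. It fails at position 1, so □(b → ¬d) is false.
Positions where b holds: 1, 2, 3, 5.
Check ¬d at each: 1→fails, 2→fails, 3→ok, 5→fails.
Walking from position 0: ◇a first holds at position 0, and d holds at every earlier position along the way, so d U ◇a holds.
At position 0: □(b → ¬d) is false; d U ◇a is true; so □(b → ¬d) ∧ d U ◇a is false.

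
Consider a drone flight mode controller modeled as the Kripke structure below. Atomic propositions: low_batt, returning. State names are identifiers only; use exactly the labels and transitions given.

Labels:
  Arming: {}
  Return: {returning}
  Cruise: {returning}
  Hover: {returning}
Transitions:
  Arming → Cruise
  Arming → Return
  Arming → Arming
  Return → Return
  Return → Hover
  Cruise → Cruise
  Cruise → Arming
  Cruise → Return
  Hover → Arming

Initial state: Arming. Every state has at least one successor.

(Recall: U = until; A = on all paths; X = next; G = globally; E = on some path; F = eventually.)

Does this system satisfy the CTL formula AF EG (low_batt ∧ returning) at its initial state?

States satisfying EG (low_batt ∧ returning): ∅.
States satisfying AF EG (low_batt ∧ returning): ∅.
There is a path from Arming along which EG (low_batt ∧ returning) never holds.
Arming ∉ Sat(AF EG (low_batt ∧ returning)).

Does not hold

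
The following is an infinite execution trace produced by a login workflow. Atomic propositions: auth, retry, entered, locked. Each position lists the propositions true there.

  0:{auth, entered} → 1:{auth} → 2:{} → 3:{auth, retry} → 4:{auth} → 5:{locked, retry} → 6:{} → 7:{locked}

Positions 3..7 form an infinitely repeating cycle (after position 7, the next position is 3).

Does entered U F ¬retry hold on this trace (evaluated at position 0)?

Holds

Walking from position 0: F ¬retry first holds at position 0, and entered holds at every earlier position along the way, so entered U F ¬retry holds.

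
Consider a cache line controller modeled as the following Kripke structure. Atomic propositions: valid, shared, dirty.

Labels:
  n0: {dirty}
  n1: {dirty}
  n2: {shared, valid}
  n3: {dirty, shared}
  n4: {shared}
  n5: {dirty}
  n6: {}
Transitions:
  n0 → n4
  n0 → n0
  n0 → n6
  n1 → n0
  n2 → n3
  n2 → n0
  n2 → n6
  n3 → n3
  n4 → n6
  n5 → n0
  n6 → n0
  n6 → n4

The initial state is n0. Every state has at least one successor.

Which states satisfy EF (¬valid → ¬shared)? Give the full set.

States satisfying ¬valid → ¬shared: {n0, n1, n2, n5, n6}.
States satisfying EF (¬valid → ¬shared): {n0, n1, n2, n4, n5, n6}.

{n0, n1, n2, n4, n5, n6}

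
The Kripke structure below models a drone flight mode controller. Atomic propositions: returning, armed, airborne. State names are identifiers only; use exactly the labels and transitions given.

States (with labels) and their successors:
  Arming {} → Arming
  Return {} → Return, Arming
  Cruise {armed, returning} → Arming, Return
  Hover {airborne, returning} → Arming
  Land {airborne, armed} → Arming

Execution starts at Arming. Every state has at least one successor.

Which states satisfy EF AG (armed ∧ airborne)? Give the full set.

none

States satisfying AG (armed ∧ airborne): ∅.
States satisfying EF AG (armed ∧ airborne): ∅.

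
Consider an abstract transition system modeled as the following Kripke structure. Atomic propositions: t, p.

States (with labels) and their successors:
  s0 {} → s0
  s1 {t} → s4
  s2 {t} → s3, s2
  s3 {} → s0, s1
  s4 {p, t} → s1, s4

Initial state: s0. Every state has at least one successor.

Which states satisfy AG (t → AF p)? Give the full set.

{s0, s1, s3, s4}

States satisfying t → AF p: {s0, s1, s3, s4}.
States satisfying AG (t → AF p): {s0, s1, s3, s4}.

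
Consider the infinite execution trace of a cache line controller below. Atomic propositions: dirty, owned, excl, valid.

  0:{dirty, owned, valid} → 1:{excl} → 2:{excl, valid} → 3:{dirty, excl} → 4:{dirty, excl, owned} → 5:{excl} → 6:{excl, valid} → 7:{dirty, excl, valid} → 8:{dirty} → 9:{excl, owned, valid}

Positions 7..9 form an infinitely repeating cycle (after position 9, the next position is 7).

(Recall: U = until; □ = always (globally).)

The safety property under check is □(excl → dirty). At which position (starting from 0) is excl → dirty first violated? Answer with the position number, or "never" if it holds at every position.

Check excl → dirty at each position in order: 0 ✓.
At position 1 the labels are {excl}, so excl → dirty is false there. This is the first violation.

1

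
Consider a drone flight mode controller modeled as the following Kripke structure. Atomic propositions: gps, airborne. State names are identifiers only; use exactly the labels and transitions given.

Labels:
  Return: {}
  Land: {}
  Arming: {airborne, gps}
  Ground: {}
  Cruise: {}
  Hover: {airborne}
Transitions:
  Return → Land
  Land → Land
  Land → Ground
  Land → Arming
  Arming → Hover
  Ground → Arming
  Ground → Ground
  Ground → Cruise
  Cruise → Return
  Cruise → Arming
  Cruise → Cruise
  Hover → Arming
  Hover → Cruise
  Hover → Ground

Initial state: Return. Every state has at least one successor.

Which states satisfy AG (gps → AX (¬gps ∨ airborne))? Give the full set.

States satisfying gps → AX (¬gps ∨ airborne): {Return, Land, Arming, Ground, Cruise, Hover}.
States satisfying AG (gps → AX (¬gps ∨ airborne)): {Return, Land, Arming, Ground, Cruise, Hover}.

{Return, Land, Arming, Ground, Cruise, Hover}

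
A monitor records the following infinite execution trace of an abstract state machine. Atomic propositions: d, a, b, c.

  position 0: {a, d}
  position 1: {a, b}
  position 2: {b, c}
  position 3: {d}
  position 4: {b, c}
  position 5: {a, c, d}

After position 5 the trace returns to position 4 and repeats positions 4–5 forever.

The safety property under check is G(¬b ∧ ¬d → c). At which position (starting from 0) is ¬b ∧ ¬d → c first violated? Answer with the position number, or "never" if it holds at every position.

never

¬b ∧ ¬d → c holds at every position 0..5, and those are all the positions the trace ever visits, so the invariant G(¬b ∧ ¬d → c) is never violated.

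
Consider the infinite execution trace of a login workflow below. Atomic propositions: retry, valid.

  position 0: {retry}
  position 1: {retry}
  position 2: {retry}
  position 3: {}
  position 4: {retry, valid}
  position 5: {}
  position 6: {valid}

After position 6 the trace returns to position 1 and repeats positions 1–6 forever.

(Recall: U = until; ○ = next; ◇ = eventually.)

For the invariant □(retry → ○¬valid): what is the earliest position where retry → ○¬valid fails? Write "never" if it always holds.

retry → ○¬valid holds at every position 0..6, and those are all the positions the trace ever visits, so the invariant □(retry → ○¬valid) is never violated.

never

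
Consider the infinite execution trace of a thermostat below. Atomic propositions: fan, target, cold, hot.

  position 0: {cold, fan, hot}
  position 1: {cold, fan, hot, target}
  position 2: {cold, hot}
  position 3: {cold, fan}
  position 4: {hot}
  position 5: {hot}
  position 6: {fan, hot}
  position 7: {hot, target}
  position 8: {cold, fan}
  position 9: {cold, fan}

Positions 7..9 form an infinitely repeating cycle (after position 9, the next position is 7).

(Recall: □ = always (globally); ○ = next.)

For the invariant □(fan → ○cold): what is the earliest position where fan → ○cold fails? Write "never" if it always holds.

Check fan → ○cold at each position in order: 0 ✓, 1 ✓, 2 ✓.
At position 3 the labels are {cold, fan} and the next position 4 has {hot}, so fan → ○cold is false there. This is the first violation.

3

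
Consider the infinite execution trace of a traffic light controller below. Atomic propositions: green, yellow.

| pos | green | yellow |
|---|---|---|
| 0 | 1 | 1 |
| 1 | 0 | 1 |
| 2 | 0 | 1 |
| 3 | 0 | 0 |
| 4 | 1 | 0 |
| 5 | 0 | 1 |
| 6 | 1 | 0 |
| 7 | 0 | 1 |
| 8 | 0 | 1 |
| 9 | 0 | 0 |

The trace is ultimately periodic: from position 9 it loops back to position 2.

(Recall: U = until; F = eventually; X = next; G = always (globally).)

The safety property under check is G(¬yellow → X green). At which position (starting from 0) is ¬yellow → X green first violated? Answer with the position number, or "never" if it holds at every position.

4

Check ¬yellow → X green at each position in order: 0 ✓, 1 ✓, 2 ✓, 3 ✓.
At position 4 the labels are {green} and the next position 5 has {yellow}, so ¬yellow → X green is false there. This is the first violation.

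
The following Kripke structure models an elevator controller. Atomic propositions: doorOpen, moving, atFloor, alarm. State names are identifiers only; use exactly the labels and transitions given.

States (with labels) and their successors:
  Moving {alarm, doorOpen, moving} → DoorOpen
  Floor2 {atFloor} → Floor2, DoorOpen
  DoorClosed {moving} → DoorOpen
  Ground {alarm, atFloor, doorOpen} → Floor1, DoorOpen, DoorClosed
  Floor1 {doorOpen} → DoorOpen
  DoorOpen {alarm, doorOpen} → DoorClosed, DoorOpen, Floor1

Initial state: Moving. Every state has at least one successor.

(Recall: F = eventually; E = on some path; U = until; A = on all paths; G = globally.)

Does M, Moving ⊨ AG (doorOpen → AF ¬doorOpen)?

States satisfying doorOpen → AF ¬doorOpen: {Floor2, DoorClosed}.
States satisfying AG (doorOpen → AF ¬doorOpen): ∅.
DoorOpen is reachable from Moving and violates doorOpen → AF ¬doorOpen, so AG fails at Moving.
Moving ∉ Sat(AG (doorOpen → AF ¬doorOpen)).

Does not hold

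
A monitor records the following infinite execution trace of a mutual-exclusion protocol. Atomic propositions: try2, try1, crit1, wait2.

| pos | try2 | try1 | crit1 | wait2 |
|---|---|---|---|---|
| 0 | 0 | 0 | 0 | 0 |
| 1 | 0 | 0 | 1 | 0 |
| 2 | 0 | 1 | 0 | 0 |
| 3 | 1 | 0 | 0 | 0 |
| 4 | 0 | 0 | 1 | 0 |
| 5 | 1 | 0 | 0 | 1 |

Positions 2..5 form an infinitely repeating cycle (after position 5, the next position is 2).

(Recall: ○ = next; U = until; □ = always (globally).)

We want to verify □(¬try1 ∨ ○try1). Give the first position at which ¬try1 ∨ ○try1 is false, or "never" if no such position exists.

Check ¬try1 ∨ ○try1 at each position in order: 0 ✓, 1 ✓.
At position 2 the labels are {try1} and the next position 3 has {try2}, so ¬try1 ∨ ○try1 is false there. This is the first violation.

2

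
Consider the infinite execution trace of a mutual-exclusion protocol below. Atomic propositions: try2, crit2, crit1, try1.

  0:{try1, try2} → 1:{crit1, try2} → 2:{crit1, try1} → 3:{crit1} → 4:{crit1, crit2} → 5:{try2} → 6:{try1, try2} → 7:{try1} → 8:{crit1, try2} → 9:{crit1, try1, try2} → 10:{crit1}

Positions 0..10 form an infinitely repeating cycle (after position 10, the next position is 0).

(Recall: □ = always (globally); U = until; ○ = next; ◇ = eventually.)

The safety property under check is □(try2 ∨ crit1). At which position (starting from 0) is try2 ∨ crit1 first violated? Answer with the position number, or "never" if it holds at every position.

Check try2 ∨ crit1 at each position in order: 0 ✓, 1 ✓, 2 ✓, 3 ✓, 4 ✓, 5 ✓, 6 ✓.
At position 7 the labels are {try1}, so try2 ∨ crit1 is false there. This is the first violation.

7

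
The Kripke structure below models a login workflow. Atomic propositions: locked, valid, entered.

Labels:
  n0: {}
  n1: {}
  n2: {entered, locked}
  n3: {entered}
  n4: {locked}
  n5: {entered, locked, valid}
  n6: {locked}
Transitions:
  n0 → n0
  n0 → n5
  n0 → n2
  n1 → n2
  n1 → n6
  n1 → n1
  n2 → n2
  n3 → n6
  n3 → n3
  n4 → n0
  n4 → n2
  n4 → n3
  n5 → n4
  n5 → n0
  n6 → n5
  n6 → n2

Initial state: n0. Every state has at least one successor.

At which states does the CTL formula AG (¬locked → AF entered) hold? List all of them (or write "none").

{n2}

States satisfying ¬locked → AF entered: {n2, n3, n4, n5, n6}.
States satisfying AG (¬locked → AF entered): {n2}.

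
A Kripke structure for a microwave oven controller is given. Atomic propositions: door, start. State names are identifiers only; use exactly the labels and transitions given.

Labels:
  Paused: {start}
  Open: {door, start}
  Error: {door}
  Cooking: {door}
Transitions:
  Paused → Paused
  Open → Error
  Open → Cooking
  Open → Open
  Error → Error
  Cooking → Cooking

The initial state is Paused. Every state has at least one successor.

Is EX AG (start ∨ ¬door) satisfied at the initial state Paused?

States satisfying AG (start ∨ ¬door): {Paused}.
States satisfying EX AG (start ∨ ¬door): {Paused}.
Paused ∈ Sat(EX AG (start ∨ ¬door)).

Satisfied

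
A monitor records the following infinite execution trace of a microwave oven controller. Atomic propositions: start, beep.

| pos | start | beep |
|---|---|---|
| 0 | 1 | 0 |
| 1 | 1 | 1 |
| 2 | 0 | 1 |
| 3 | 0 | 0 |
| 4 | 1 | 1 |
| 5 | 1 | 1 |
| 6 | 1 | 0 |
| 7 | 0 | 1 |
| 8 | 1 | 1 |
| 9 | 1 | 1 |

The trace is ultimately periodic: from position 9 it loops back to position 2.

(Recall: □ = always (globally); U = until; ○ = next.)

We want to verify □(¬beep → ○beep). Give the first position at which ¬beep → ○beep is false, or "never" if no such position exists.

¬beep → ○beep holds at every position 0..9, and those are all the positions the trace ever visits, so the invariant □(¬beep → ○beep) is never violated.

never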